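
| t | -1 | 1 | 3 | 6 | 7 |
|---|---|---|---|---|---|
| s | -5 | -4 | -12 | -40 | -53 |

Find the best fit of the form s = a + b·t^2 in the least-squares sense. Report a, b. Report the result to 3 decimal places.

a = -3.318, b = -1.015

The normal equations are: 5·a + 96·b = -114;  96·a + 3780·b = -4154.
Eliminating b: 3780·(row 1) − 96·(row 2) gives 9684·a = 3780·(-114) − 96·(-4154) = -32136, so a = -2678/807.
Then b = ((-4154) − 96·(-2678/807))/3780 = -4913/4842.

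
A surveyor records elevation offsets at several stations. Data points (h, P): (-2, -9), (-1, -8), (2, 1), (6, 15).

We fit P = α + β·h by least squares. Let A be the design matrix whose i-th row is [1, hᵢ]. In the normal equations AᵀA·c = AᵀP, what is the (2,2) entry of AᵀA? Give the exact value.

45

Row 2 ↔ basis h, column 2 ↔ basis h, so (AᵀA)_{2,2} = Σᵢ (h)·(h) = (-2)·(-2) + (-1)·(-1) + (2)·(2) + (6)·(6) = 45.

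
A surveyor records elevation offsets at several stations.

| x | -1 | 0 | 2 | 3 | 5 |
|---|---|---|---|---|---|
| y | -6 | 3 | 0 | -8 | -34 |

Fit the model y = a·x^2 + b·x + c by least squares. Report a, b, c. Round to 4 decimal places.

The normal equations are: 723·a + 159·b + 39·c = -928;  159·a + 39·b + 9·c = -188;  39·a + 9·b + 5·c = -45.
Solving the 3×3 system (Gaussian elimination) gives a = -145/66, b = 85/22, c = 13/11.

a = -2.1970, b = 3.8636, c = 1.1818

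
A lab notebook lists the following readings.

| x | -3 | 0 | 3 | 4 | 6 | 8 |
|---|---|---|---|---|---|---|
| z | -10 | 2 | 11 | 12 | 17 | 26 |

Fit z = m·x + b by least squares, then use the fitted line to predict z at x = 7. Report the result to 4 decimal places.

Entries of AᵀA: Σx·x = 134, Σx = 18, Σ1 = 6.
Right-hand side: Σx·z = 421, Σz = 58.
Determinant 134·6 − 18² = 480.
m = (421·6 − 18·58)/480 = 247/80; b = (134·58 − 18·421)/480 = 97/240.
At x = 7: ẑ = (247/80)·(7) + (97/240)·(1) = 1321/60.

ẑ = 22.0167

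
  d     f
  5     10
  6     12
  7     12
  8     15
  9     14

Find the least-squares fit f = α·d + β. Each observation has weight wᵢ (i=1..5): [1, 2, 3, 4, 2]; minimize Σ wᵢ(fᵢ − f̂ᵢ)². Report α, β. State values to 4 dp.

α = 1.1600, β = 4.6600

Compute the Gram sums: Σwᵢ·d·d = 662, Σwᵢ·d = 88, Σwᵢ·1 = 12.
Right-hand side: Σwᵢ·d·f = 1178, Σwᵢ·f = 158.
Normal equations: [[662, 88]; [88, 12]]·[α, β]ᵀ = [1178, 158]ᵀ.
det = 662·12 − 88² = 200.
α = (1178·12 − 88·158)/200 = 29/25; β = (662·158 − 88·1178)/200 = 233/50.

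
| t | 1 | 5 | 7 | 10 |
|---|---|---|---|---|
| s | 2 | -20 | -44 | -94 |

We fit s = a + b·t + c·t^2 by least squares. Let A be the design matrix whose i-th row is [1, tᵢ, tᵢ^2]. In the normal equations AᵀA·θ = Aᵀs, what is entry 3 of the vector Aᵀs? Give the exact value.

-12054

Entry 3 ↔ basis t^2, so (Aᵀs)_{3} = Σᵢ (t^2)·sᵢ = (1)·(2) + (25)·(-20) + (49)·(-44) + (100)·(-94) = -12054.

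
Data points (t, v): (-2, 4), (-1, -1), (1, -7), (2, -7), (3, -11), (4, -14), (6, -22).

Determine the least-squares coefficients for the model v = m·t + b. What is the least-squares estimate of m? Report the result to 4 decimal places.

Normal-equation sums: Σt·t = 71, Σt = 13, Σ1 = 7.
And Σt·v = -249, Σv = -58.
So AᵀA·[m, b]ᵀ = Aᵀv: [[71, 13]; [13, 7]]·[m, b]ᵀ = [-249, -58]ᵀ.
Eliminating b: 7·(row 1) − 13·(row 2) gives 328·m = 7·(-249) − 13·(-58) = -989, so m = -989/328.
Then b = ((-58) − 13·(-989/328))/7 = -881/328.

m = -3.0152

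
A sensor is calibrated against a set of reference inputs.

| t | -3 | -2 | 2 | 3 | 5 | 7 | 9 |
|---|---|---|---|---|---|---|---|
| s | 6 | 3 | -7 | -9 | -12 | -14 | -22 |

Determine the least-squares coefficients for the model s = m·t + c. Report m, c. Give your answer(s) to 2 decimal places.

m = -2.17, c = -1.35

The normal equations are: 181·m + 21·c = -421;  21·m + 7·c = -55.
(Σt·t = 181, Σt = 21, Σ1 = 7, Σt·s = -421, Σs = -55.)
det = 181·7 − 21² = 826.
m = ((-421)·7 − 21·(-55))/826 = -128/59; c = (181·(-55) − 21·(-421))/826 = -557/413.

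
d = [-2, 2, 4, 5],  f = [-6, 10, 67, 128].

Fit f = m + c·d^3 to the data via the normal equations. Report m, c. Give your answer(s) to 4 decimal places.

m = 2.0911, c = 1.0087

MᵀM·[m, c]ᵀ = Mᵀf reads: 4·m + 189·c = 199;  189·m + 19849·c = 20416.
Eliminating c: 19849·(row 1) − 189·(row 2) gives 43675·m = 19849·199 − 189·20416 = 91327, so m = 91327/43675.
Then c = (20416 − 189·(91327/43675))/19849 = 44053/43675.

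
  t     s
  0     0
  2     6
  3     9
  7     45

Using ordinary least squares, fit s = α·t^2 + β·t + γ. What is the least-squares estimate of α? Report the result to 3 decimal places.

Entries of AᵀA: Σt^2·t^2 = 2498, Σt^2·t = 378, Σt^2 = 62, Σt·t = 62, Σt = 12, Σ1 = 4.
For Aᵀs: Σt^2·s = 2310, Σt·s = 354, Σs = 60.
Row-reducing yields α = 1236/1549, β = 1239/1549, γ = 360/1549.

α = 0.798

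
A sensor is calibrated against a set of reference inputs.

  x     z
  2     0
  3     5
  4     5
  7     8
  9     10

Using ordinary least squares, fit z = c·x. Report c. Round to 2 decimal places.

Compute the Gram sums: Σx·x = 159.
And Σx·z = 181.
Hence c = 181 / 159 ≈ 1.13836.

c = 1.14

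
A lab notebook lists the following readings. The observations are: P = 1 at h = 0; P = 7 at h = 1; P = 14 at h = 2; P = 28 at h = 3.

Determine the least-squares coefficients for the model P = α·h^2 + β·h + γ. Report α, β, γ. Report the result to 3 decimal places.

Sums needed: Σh^2·h^2 = 98, Σh^2·h = 36, Σh^2 = 14, Σh·h = 14, Σh = 6, Σ1 = 4.
And Σh^2·P = 315, Σh·P = 119, ΣP = 50.
Row-reducing yields α = 2, β = 14/5, γ = 13/10.

α = 2.000, β = 2.800, γ = 1.300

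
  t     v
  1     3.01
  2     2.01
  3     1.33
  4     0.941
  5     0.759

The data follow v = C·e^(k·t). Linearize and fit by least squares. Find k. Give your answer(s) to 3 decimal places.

Let Y = ln v. Fitting Y = k·t + ln C by least squares:
Over the data: Σt = 15.0000, Σ(t)² = 55.0000, Σln v = 1.7487, Σt·ln v = 1.7317.
Normal system: [[55.0000, 15.0000]; [15.0000, 5]]·[k, ln C]ᵀ = [1.7317, 1.7487]ᵀ.
Slope k = (n·Σt·ln v − Σt·Σln v)/(n·Σ(t)² − (Σt)²) = (5·1.7317 − 15.0000·1.7487)/50.0000 = -0.35143; ln C = (Σln v − k·Σt)/n = 1.40404.

k = -0.351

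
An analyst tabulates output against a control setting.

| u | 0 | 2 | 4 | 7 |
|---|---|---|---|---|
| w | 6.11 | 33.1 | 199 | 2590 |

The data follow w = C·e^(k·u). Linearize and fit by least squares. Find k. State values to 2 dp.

k = 0.87

Linearized form: ln w = k·u + ln C. From the 4 transformed points,
AᵀA = [[69.0000, 13.0000]; [13.0000, 4]], rhs = [83.1882, 18.4622]ᵀ  (here Σu = 13.0000, Σ(u)² = 69.0000, Σln w = 18.4622, Σu·ln w = 83.1882).
Solving (det = 107.0000): k = 0.86677, ln C = 1.79854.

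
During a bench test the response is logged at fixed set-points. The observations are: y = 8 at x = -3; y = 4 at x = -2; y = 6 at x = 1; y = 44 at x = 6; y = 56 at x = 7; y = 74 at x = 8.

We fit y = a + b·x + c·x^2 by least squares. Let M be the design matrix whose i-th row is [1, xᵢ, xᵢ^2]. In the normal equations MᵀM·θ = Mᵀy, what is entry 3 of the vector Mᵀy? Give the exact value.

9158

Entry 3 ↔ basis x^2, so (Mᵀy)_{3} = Σᵢ (x^2)·yᵢ = (9)·(8) + (4)·(4) + (1)·(6) + (36)·(44) + (49)·(56) + (64)·(74) = 9158.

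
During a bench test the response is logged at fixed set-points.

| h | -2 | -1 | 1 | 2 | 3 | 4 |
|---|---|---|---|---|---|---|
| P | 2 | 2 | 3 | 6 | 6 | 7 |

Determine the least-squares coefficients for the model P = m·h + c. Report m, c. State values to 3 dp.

Forming XᵀX = [[35, 7]; [7, 6]] and XᵀP = [55, 26]ᵀ gives XᵀX·[m, c]ᵀ = XᵀP.
Determinant 35·6 − 7² = 161.
m = (55·6 − 7·26)/161 = 148/161; c = (35·26 − 7·55)/161 = 75/23.

m = 0.919, c = 3.261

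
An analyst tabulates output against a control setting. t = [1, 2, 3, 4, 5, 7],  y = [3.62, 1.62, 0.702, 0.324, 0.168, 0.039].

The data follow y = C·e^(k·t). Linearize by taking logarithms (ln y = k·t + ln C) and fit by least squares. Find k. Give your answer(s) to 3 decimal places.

k = -0.753

Linearized form: ln y = k·t + ln C. From the 6 transformed points,
AᵀA = [[104.0000, 22.0000]; [22.0000, 6]], rhs = [-34.9465, -4.7399]ᵀ  (here Σt = 22.0000, Σ(t)² = 104.0000, Σln y = -4.7399, Σt·ln y = -34.9465).
Solving (det = 140.0000): k = -0.75286, ln C = 1.97051.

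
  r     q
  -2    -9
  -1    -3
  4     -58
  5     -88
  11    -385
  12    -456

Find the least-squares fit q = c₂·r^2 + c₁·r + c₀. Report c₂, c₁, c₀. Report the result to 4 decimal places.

The normal system MᵀM·[c₂, c₁, c₀]ᵀ = Mᵀq is [[36275, 3239, 311]; [3239, 311, 29]; [311, 29, 6]]·[c₂, c₁, c₀]ᵀ = [-115416, -10358, -999]ᵀ.
Inverting the 3×3 Gram matrix, [c₂, c₁, c₀]ᵀ = [-381781/129000, -1480897/645000, -214987/107500]ᵀ.

c₂ = -2.9595, c₁ = -2.2960, c₀ = -1.9999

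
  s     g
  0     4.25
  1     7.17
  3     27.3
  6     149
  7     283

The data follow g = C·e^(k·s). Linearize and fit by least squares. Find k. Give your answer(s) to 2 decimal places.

Let Y = ln g. Fitting Y = k·s + ln C by least squares:
Σs = 17.0000, Σ(s)² = 95.0000, Σln g = 17.3731, Σs·ln g = 81.4324.
Normal system: [[95.0000, 17.0000]; [17.0000, 5]]·[k, ln C]ᵀ = [81.4324, 17.3731]ᵀ.
Solving (det = 186.0000): k = 0.60118, ln C = 1.43062.

k = 0.60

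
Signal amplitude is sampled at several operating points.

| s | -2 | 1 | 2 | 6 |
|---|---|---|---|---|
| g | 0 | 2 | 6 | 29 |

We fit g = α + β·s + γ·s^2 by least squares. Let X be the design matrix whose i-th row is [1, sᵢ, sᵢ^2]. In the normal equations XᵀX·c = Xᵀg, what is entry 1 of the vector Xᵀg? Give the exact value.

Entry 1 ↔ basis 1, so (Xᵀg)_{1} = Σᵢ gᵢ = (1)·(0) + (1)·(2) + (1)·(6) + (1)·(29) = 37.

37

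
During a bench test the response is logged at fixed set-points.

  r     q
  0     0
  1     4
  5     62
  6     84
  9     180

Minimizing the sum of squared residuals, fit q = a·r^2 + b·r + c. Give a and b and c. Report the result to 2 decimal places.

a = 1.94, b = 2.53, c = -0.16

With design matrix M, MᵀM = [[8483, 1071, 143]; [1071, 143, 21]; [143, 21, 5]] and Mᵀq = [19158, 2438, 330]ᵀ.
Inverting the 3×3 Gram matrix, [a, b, c]ᵀ = [15748/8113, 2938/1159, -1312/8113]ᵀ.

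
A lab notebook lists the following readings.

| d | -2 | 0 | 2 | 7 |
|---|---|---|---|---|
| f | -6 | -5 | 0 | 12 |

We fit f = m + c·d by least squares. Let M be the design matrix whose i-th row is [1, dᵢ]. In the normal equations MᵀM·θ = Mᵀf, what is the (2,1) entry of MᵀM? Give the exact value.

Row 2 ↔ basis d, column 1 ↔ basis 1, so (MᵀM)_{2,1} = Σᵢ d = (-2)·(1) + (0)·(1) + (2)·(1) + (7)·(1) = 7.

7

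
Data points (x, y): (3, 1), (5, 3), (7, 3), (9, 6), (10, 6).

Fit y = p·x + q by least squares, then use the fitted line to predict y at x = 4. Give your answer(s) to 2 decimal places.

ŷ = 1.77

Entries of MᵀM: Σx·x = 264, Σx = 34, Σ1 = 5.
Moment sums: Σx·y = 153, Σy = 19.
So MᵀM·[p, q]ᵀ = Mᵀy: [[264, 34]; [34, 5]]·[p, q]ᵀ = [153, 19]ᵀ.
Eliminating q: 5·(row 1) − 34·(row 2) gives 164·p = 5·153 − 34·19 = 119, so p = 119/164.
Then q = (19 − 34·(119/164))/5 = -93/82.
At x = 4: ŷ = (119/164)·(4) + (-93/82)·(1) = 145/82.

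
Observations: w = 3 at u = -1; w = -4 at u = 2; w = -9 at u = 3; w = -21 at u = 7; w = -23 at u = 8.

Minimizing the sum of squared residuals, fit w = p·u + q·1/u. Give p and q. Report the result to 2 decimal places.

Compute the Gram sums: Σu·u = 127, Σu·1/u = 5, Σ1/u·1/u = 39433/28224.
And Σu·w = -369, Σ1/u·w = -111/8.
So MᵀM·[p, q]ᵀ = Mᵀw: [[127, 5]; [5, 39433/28224]]·[p, q]ᵀ = [-369, -111/8]ᵀ.
Determinant 127·(39433/28224) − 5² = 4302391/28224.
p = ((-369)·(39433/28224) − 5·(-111/8))/(4302391/28224) = -12592737/4302391; q = (127·(-111/8) − 5·(-369))/(4302391/28224) = 2339064/4302391.

p = -2.93, q = 0.54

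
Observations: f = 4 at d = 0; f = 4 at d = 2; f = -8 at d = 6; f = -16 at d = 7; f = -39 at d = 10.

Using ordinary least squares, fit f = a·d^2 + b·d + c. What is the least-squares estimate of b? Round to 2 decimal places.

b = 1.06

AᵀA·[a, b, c]ᵀ = Aᵀf reads: 13713·a + 1567·b + 189·c = -4956;  1567·a + 189·b + 25·c = -542;  189·a + 25·b + 5·c = -55.
(Σd^2·d^2 = 13713, Σd^2·d = 1567, Σd^2 = 189, Σd·d = 189, Σd = 25, Σ1 = 5, Σd^2·f = -4956, Σd·f = -542, Σf = -55.)
Inverting the 3×3 Gram matrix, [a, b, c]ᵀ = [-45135/83798, 89061/83798, 15410/3809]ᵀ.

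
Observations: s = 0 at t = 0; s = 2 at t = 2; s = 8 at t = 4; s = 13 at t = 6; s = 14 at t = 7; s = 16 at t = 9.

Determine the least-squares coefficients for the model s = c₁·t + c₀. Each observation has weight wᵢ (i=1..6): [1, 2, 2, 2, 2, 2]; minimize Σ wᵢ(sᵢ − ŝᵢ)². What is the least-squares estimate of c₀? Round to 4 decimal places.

c₀ = -0.4603

Normal-equation sums: Σwᵢ·t·t = 372, Σwᵢ·t = 56, Σwᵢ·1 = 11.
Moment sums: Σwᵢ·t·s = 712, Σwᵢ·s = 106.
AᵀWA·[c₁, c₀]ᵀ = AᵀWs becomes [[372, 56]; [56, 11]]·[c₁, c₀]ᵀ = [712, 106]ᵀ.
Eliminating c₀: 11·(row 1) − 56·(row 2) gives 956·c₁ = 11·712 − 56·106 = 1896, so c₁ = 474/239.
Then c₀ = (106 − 56·(474/239))/11 = -110/239.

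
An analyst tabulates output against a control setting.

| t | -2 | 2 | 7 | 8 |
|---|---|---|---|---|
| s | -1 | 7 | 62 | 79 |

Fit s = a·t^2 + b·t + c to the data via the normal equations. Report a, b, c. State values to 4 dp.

Entries of AᵀA: Σt^2·t^2 = 6529, Σt^2·t = 855, Σt^2 = 121, Σt·t = 121, Σt = 15, Σ1 = 4.
And Σt^2·s = 8118, Σt·s = 1082, Σs = 147.
Inverting the 3×3 Gram matrix, [a, b, c]ᵀ = [1, 2, -1]ᵀ.

a = 1.0000, b = 2.0000, c = -1.0000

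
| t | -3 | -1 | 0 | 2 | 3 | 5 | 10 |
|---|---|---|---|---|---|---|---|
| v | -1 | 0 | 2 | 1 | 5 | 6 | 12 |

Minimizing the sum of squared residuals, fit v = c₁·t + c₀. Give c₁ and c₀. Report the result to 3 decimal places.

c₁ = 1.013, c₀ = 1.256

Normal-equation sums: Σt·t = 148, Σt = 16, Σ1 = 7.
And Σt·v = 170, Σv = 25.
det = 148·7 − 16² = 780.
c₁ = (170·7 − 16·25)/780 = 79/78; c₀ = (148·25 − 16·170)/780 = 49/39.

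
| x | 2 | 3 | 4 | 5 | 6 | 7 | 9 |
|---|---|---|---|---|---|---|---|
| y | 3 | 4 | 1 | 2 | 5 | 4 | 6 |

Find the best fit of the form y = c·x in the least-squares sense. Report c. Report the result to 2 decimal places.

Compute the Gram sums: Σx·x = 220.
Moment sums: Σx·y = 144.
c = 144/220 = 0.654545.

c = 0.65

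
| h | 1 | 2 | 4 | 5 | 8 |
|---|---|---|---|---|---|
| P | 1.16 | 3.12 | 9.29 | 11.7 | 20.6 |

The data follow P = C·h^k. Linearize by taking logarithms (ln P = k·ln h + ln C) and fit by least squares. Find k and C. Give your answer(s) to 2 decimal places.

k = 1.41, C = 1.19

Let Y = ln P. Fitting Y = k·ln h + ln C by least squares:
Over the data: Σln h = 5.7683, Σ(ln h)² = 9.3166, Σln P = 9.0001, Σln h·ln P = 14.1281.
Normal system: [[9.3166, 5.7683]; [5.7683, 5]]·[k, ln C]ᵀ = [14.1281, 9.0001]ᵀ.
Slope k = (n·Σln h·ln P − Σln h·Σln P)/(n·Σ(ln h)² − (Σln h)²) = (5·14.1281 − 5.7683·9.0001)/13.3096 = 1.40690; ln C = (Σln P − k·Σln h)/n = 0.17693, so C = exp(0.17693) = 1.19354.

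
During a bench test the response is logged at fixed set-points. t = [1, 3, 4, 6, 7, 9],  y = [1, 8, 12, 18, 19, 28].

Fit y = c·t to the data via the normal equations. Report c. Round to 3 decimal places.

c = 2.948

Normal-equation sums: Σt·t = 192.
Moment sums: Σt·y = 566.
c = 566/192 = 2.94792.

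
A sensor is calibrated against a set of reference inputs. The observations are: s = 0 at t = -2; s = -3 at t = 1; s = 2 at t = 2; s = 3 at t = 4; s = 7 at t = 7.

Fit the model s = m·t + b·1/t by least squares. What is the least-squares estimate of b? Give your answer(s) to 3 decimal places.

b = -3.565

Setting ∂/∂m … = 0 gives: 74·m + 5·b = 62;  5·m + (1241/784)·b = -1/4.
Eliminating b: (1241/784)·(row 1) − 5·(row 2) gives (36117/392)·m = (1241/784)·62 − 5·(-1/4) = 38961/392, so m = 4329/4013.
Then b = ((-1/4) − 5·(4329/4013))/(1241/784) = -14308/4013.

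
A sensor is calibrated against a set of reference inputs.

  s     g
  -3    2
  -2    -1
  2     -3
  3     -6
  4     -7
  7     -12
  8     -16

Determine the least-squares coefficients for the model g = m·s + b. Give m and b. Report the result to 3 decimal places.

Forming XᵀX = [[155, 19]; [19, 7]] and Xᵀg = [-268, -43]ᵀ gives XᵀX·[m, b]ᵀ = Xᵀg.
Determinant 155·7 − 19² = 724.
m = ((-268)·7 − 19·(-43))/724 = -1059/724; b = (155·(-43) − 19·(-268))/724 = -1573/724.

m = -1.463, b = -2.173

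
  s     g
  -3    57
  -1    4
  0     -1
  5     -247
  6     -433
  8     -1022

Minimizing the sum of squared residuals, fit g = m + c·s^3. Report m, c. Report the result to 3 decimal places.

m = 1.333, c = -2.000

The normal equations are: 6·m + 825·c = -1642;  825·m + 325155·c = -649210.
Determinant 6·325155 − 825² = 1270305.
m = ((-1642)·325155 − 825·(-649210))/1270305 = 4/3; c = (6·(-649210) − 825·(-1642))/1270305 = -2.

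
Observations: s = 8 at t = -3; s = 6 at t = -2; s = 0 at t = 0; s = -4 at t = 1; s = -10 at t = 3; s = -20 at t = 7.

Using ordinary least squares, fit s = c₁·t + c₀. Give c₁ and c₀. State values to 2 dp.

c₁ = -2.88, c₀ = -0.45

Compute the Gram sums: Σt·t = 72, Σt = 6, Σ1 = 6.
Moment sums: Σt·s = -210, Σs = -20.
Normal equations: [[72, 6]; [6, 6]]·[c₁, c₀]ᵀ = [-210, -20]ᵀ.
Eliminating c₀: 6·(row 1) − 6·(row 2) gives 396·c₁ = 6·(-210) − 6·(-20) = -1140, so c₁ = -95/33.
Then c₀ = ((-20) − 6·(-95/33))/6 = -5/11.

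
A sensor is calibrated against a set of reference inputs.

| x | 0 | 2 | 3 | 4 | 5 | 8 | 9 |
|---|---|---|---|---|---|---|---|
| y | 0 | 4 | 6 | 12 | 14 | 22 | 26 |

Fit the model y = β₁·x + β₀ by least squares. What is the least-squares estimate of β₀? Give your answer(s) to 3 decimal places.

β₀ = -1.060

Setting ∂/∂β₁ … = 0 gives: 199·β₁ + 31·β₀ = 554;  31·β₁ + 7·β₀ = 84.
Eliminating β₀: 7·(row 1) − 31·(row 2) gives 432·β₁ = 7·554 − 31·84 = 1274, so β₁ = 637/216.
Then β₀ = (84 − 31·(637/216))/7 = -229/216.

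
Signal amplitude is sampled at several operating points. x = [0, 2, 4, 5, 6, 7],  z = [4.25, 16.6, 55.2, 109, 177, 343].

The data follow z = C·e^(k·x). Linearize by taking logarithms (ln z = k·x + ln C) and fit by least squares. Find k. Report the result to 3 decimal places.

Linearized form: ln z = k·x + ln C. From the 6 transformed points,
Σx = 24.0000, Σ(x)² = 130.0000, Σln z = 23.9725, Σx·ln z = 117.0404.
Equations: 130.0000·k + 24.0000·ln C = 117.0404;  24.0000·k + 6·ln C = 23.9725.
Solving (det = 204.0000): k = 0.62207, ln C = 1.50714.

k = 0.622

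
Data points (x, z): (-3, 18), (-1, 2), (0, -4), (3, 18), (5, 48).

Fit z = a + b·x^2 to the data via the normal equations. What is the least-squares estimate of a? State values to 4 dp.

Setting ∂/∂a … = 0 gives: 5·a + 44·b = 82;  44·a + 788·b = 1526.
det = 5·788 − 44² = 2004.
a = (82·788 − 44·1526)/2004 = -632/501; b = (5·1526 − 44·82)/2004 = 2011/1002.

a = -1.2615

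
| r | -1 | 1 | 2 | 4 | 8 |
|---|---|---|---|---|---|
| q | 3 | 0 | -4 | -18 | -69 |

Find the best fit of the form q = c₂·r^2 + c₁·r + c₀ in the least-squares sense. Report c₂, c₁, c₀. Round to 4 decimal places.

c₂ = -0.9456, c₁ = -1.3688, c₀ = 2.4975

Sums needed: Σr^2·r^2 = 4370, Σr^2·r = 584, Σr^2 = 86, Σr·r = 86, Σr = 14, Σ1 = 5.
For Mᵀq: Σr^2·q = -4717, Σr·q = -635, Σq = -88.
So MᵀM·[c₂, c₁, c₀]ᵀ = Mᵀq: [[4370, 584, 86]; [584, 86, 14]; [86, 14, 5]]·[c₂, c₁, c₀]ᵀ = [-4717, -635, -88]ᵀ.
Solving the 3×3 system (Gaussian elimination) gives c₂ = -1061/1122, c₁ = -605/442, c₀ = 18214/7293.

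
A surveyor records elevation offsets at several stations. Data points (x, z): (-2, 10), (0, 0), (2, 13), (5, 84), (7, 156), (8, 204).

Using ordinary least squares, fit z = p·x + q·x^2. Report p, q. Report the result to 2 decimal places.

p = 1.20, q = 3.04

Entries of AᵀA: Σx·x = 146, Σx·x^2 = 980, Σx^2·x^2 = 7154.
For Aᵀz: Σx·z = 3150, Σx^2·z = 22892.
So AᵀA·[p, q]ᵀ = Aᵀz: [[146, 980]; [980, 7154]]·[p, q]ᵀ = [3150, 22892]ᵀ.
Eliminating q: 7154·(row 1) − 980·(row 2) gives 84084·p = 7154·3150 − 980·22892 = 100940, so p = 515/429.
Then q = (22892 − 980·(515/429))/7154 = 63808/21021.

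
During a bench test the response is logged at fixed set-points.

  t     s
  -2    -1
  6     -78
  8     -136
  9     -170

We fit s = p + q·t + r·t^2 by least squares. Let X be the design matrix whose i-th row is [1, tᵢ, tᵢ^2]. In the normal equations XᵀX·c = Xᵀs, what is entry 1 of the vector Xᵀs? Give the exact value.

Entry 1 ↔ basis 1, so (Xᵀs)_{1} = Σᵢ sᵢ = (1)·(-1) + (1)·(-78) + (1)·(-136) + (1)·(-170) = -385.

-385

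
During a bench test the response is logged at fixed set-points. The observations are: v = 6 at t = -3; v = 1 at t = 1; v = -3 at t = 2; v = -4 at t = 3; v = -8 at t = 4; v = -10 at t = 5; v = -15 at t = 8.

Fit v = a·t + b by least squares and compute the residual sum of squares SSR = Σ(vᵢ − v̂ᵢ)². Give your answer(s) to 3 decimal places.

With design matrix X, XᵀX = [[128, 20]; [20, 7]] and Xᵀv = [-237, -33]ᵀ.
Δ = 128·7 − 20² = 496.
a = ((-237)·7 − 20·(-33))/496 = -999/496; b = (128·(-33) − 20·(-237))/496 = 129/124.
Residuals: -537/496, 979/496, -3/248, 497/496, -61/62, -481/496, 9/124; SSR = 3961/496.

SSR = 7.986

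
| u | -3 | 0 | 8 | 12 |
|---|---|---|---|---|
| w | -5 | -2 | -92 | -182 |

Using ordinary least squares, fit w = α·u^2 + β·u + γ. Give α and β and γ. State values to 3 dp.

α = -1.007, β = -2.842, γ = -3.560

Setting ∂/∂α … = 0 gives: 24913·α + 2213·β + 217·γ = -32141;  2213·α + 217·β + 17·γ = -2905;  217·α + 17·β + 4·γ = -281.
Solving the 3×3 system (Gaussian elimination) gives α = -4401/4372, β = -12427/4372, γ = -3891/1093.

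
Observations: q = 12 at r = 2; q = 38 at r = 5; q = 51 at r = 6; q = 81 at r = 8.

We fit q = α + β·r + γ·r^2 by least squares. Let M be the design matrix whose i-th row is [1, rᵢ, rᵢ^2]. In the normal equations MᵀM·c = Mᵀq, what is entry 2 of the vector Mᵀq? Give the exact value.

Entry 2 ↔ basis r, so (Mᵀq)_{2} = Σᵢ (r)·qᵢ = (2)·(12) + (5)·(38) + (6)·(51) + (8)·(81) = 1168.

1168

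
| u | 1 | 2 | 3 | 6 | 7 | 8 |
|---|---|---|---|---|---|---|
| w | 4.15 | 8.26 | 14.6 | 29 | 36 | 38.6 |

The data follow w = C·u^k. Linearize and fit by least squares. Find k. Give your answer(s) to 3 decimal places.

k = 1.096

Taking logs, ln w = k·ln u + ln C, so regress ln w on ln u.
XᵀX = [[13.0084, 7.6089]; [7.6089, 6]], rhs = [25.0122, 16.8196]ᵀ  (here Σln u = 7.6089, Σ(ln u)² = 13.0084, Σln w = 16.8196, Σln u·ln w = 25.0122).
Δ = 13.0084·6 − (7.6089)² = 20.1558; k = (25.0122·6 − 7.6089·16.8196)/20.1558 = 1.09622, ln C = (13.0084·16.8196 − 7.6089·25.0122)/20.1558 = 1.41310.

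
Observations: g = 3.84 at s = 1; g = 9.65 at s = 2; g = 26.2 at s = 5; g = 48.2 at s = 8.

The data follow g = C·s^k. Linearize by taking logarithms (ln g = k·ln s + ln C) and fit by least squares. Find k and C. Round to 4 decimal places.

Taking logs, ln g = k·ln s + ln C, so regress ln g on ln s.
Sums: Σln s = 4.3820, Σ(ln s)² = 7.3948, Σln g = 10.7535, Σln s·ln g = 14.8860.
Normal system: [[7.3948, 4.3820]; [4.3820, 4]]·[k, ln C]ᵀ = [14.8860, 10.7535]ᵀ.
Δ = 7.3948·4 − (4.3820)² = 10.3771; k = (14.8860·4 − 4.3820·10.7535)/10.3771 = 1.19701, ln C = (7.3948·10.7535 − 4.3820·14.8860)/10.3771 = 1.37706, so C = exp(1.37706) = 3.96323.

k = 1.1970, C = 3.9632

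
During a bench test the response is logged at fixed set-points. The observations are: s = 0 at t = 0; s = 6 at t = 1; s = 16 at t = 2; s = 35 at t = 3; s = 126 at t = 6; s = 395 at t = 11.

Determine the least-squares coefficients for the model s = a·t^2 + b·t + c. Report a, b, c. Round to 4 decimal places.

a = 3.0075, b = 2.8833, c = -0.4344

The normal system XᵀX·[a, b, c]ᵀ = Xᵀs is [[16035, 1583, 171]; [1583, 171, 23]; [171, 23, 6]]·[a, b, c]ᵀ = [52716, 5244, 578]ᵀ.
Row-reducing yields a = 5179/1722, b = 1655/574, c = -374/861.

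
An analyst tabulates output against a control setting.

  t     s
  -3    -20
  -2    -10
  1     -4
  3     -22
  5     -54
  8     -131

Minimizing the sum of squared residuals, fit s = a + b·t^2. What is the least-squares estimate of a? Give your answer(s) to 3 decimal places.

Setting ∂/∂a … = 0 gives: 6·a + 112·b = -241;  112·a + 4900·b = -10156.
Eliminating b: 4900·(row 1) − 112·(row 2) gives 16856·a = 4900·(-241) − 112·(-10156) = -43428, so a = -1551/602.
Then b = ((-10156) − 112·(-1551/602))/4900 = -4243/2107.

a = -2.576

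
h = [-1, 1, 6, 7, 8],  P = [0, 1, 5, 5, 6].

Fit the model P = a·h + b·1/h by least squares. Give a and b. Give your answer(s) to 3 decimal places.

a = 0.763, b = -0.251

XᵀX·[a, b]ᵀ = XᵀP reads: 151·a + 5·b = 114;  5·a + (58249/28224)·b = 277/84.
Δ = 151·(58249/28224) − 5² = 8089999/28224.
a = (114·(58249/28224) − 5·(277/84))/(8089999/28224) = 6175026/8089999; b = (151·(277/84) − 5·114)/(8089999/28224) = -2033808/8089999.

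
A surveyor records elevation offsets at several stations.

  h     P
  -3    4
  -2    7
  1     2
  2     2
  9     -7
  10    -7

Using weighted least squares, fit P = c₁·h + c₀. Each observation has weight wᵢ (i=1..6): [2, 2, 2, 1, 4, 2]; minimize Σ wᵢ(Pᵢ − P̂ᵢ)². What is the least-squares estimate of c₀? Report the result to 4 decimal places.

XᵀWX·[c₁, c₀]ᵀ = XᵀWP reads: 556·c₁ + 50·c₀ = -436;  50·c₁ + 13·c₀ = -14.
Determinant 556·13 − 50² = 4728.
c₁ = ((-436)·13 − 50·(-14))/4728 = -207/197; c₀ = (556·(-14) − 50·(-436))/4728 = 584/197.

c₀ = 2.9645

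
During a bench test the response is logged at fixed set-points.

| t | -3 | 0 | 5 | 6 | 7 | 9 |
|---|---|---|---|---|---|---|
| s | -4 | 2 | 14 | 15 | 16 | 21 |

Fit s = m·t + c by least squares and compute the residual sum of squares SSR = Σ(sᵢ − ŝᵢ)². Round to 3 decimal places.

SSR = 2.554

The normal system MᵀM·[m, c]ᵀ = Mᵀs is [[200, 24]; [24, 6]]·[m, c]ᵀ = [473, 64]ᵀ.
Eliminating c: 6·(row 1) − 24·(row 2) gives 624·m = 6·473 − 24·64 = 1302, so m = 217/104.
Then c = (64 − 24·(217/104))/6 = 181/78.
Residuals: -19/312, -25/78, 389/312, 25/156, -289/312, -31/312; SSR = 797/312.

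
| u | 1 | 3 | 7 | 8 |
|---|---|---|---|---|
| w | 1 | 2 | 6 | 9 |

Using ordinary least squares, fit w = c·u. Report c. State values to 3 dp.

c = 0.984

From the data, Σu·u = 123.
Moment sums: Σu·w = 121.
AᵀA·[c]ᵀ = Aᵀw becomes [[123]]·[c]ᵀ = [121]ᵀ.
Hence c = 121 / 123 ≈ 0.98374.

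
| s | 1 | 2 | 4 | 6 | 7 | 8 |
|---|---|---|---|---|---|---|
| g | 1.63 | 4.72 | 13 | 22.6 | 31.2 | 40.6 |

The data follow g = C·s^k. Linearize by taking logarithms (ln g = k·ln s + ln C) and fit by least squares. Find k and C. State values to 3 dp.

With ln gᵢ as the transformed response and ln sᵢ as the regressor:
Sums: Σln s = 7.8966, Σ(ln s)² = 13.7233, Σln g = 14.8675, Σln s·ln g = 24.6145.
Normal system: [[13.7233, 7.8966]; [7.8966, 6]]·[k, ln C]ᵀ = [24.6145, 14.8675]ᵀ.
Solving (det = 19.9843): k = 1.51546, ln C = 0.48343, so C = exp(0.48343) = 1.62162.

k = 1.515, C = 1.622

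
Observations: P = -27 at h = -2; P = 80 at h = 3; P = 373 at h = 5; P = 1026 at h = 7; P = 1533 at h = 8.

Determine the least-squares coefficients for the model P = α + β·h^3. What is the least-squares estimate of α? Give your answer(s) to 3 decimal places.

Setting ∂/∂α … = 0 gives: 5·α + 999·β = 2985;  999·α + 396211·β = 1185815.
Determinant 5·396211 − 999² = 983054.
α = (2985·396211 − 999·1185815)/983054 = -969675/491527; β = (5·1185815 − 999·2985)/983054 = 1473530/491527.

α = -1.973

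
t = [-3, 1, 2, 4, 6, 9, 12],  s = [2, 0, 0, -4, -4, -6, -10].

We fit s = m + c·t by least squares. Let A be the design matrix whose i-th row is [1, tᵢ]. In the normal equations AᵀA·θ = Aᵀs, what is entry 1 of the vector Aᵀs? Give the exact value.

Entry 1 ↔ basis 1, so (Aᵀs)_{1} = Σᵢ sᵢ = (1)·(2) + (1)·(0) + (1)·(0) + (1)·(-4) + (1)·(-4) + (1)·(-6) + (1)·(-10) = -22.

-22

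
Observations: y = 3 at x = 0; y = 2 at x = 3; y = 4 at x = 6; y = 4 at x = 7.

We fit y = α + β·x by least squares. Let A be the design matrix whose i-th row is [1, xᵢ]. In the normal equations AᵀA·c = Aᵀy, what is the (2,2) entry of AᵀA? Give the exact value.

94

Row 2 ↔ basis x, column 2 ↔ basis x, so (AᵀA)_{2,2} = Σᵢ (x)·(x) = (0)·(0) + (3)·(3) + (6)·(6) + (7)·(7) = 94.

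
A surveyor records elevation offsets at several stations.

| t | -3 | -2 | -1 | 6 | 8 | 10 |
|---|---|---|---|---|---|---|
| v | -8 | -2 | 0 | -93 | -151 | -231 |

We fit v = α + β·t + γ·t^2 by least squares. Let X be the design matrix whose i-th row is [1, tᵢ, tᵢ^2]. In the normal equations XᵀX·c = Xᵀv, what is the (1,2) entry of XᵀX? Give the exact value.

Row 1 ↔ basis 1, column 2 ↔ basis t, so (XᵀX)_{1,2} = Σᵢ t = (1)·(-3) + (1)·(-2) + (1)·(-1) + (1)·(6) + (1)·(8) + (1)·(10) = 18.

18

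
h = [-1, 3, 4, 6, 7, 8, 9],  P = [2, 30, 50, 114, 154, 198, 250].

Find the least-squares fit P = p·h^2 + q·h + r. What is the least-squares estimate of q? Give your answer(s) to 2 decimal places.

Normal-equation sums: Σh^2·h^2 = 14692, Σh^2·h = 1890, Σh^2 = 256, Σh·h = 256, Σh = 36, Σ1 = 7.
And Σh^2·P = 45644, Σh·P = 5884, ΣP = 798.
Normal equations: [[14692, 1890, 256]; [1890, 256, 36]; [256, 36, 7]]·[p, q, r]ᵀ = [45644, 5884, 798]ᵀ.
Row-reducing yields p = 254810/85449, q = 28150/28483, r = -38/273.

q = 0.99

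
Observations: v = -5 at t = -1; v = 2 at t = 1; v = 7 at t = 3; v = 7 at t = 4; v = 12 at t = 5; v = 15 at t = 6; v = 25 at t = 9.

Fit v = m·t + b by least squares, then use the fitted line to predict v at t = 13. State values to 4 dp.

v̂ = 35.5022

Entries of AᵀA: Σt·t = 169, Σt = 27, Σ1 = 7.
Moment sums: Σt·v = 431, Σv = 63.
Δ = 169·7 − 27² = 454.
m = (431·7 − 27·63)/454 = 658/227; b = (169·63 − 27·431)/454 = -495/227.
At t = 13: v̂ = (658/227)·(13) + (-495/227)·(1) = 8059/227.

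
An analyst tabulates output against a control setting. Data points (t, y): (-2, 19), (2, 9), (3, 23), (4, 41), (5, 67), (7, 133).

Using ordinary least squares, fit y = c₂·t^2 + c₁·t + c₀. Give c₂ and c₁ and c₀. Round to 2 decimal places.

c₂ = 3.00, c₁ = -2.25, c₀ = 2.36

The normal equations are: 3395·c₂ + 559·c₁ + 107·c₀ = 9167;  559·c₂ + 107·c₁ + 19·c₀ = 1479;  107·c₂ + 19·c₁ + 6·c₀ = 292.
(Σt^2·t^2 = 3395, Σt^2·t = 559, Σt^2 = 107, Σt·t = 107, Σt = 19, Σ1 = 6, Σt^2·y = 9167, Σt·y = 1479, Σy = 292.)
Solving the 3×3 system (Gaussian elimination) gives c₂ = 47549/15870, c₁ = -35689/15870, c₀ = 271/115.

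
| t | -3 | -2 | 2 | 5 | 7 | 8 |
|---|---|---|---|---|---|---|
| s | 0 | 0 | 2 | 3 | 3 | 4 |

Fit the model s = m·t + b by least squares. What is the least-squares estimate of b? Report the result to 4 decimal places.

Normal-equation sums: Σt·t = 155, Σt = 17, Σ1 = 6.
For Xᵀs: Σt·s = 72, Σs = 12.
Determinant 155·6 − 17² = 641.
m = (72·6 − 17·12)/641 = 228/641; b = (155·12 − 17·72)/641 = 636/641.

b = 0.9922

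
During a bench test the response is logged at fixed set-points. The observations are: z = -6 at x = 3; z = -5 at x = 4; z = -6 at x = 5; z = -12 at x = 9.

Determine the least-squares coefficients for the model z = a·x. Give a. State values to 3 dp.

a = -1.344

MᵀM·[a]ᵀ = Mᵀz reads: 131·a = -176.
a = (-176)/131 = -1.34351.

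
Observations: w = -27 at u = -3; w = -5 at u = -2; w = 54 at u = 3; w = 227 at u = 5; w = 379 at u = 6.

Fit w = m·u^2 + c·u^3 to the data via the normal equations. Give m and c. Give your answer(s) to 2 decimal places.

Setting ∂/∂m … = 0 gives: 2099·m + 10869·c = 19542;  10869·m + 63803·c = 112466.
(Σu^2·u^2 = 2099, Σu^2·u^3 = 10869, Σu^3·u^3 = 63803, Σu^2·w = 19542, Σu^3·w = 112466.)
det = 2099·63803 − 10869² = 15787336.
m = (19542·63803 − 10869·112466)/15787336 = 3055659/1973417; c = (2099·112466 − 10869·19542)/15787336 = 2958017/1973417.

m = 1.55, c = 1.50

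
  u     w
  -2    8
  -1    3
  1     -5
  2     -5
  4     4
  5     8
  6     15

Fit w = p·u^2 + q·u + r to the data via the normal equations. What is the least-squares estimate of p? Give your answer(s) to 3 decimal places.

Setting ∂/∂p … = 0 gives: 2211·p + 405·q + 87·r = 814;  405·p + 87·q + 15·r = 112;  87·p + 15·q + 7·r = 28.
Inverting the 3×3 Gram matrix, [p, q, r]ᵀ = [8282/8283, -25147/8283, -5305/2761]ᵀ.

p = 1.000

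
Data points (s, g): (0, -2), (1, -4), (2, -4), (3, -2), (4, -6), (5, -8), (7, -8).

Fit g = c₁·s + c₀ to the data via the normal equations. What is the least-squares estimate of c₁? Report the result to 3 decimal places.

c₁ = -0.893

From the data, Σs·s = 104, Σs = 22, Σ1 = 7.
For Xᵀg: Σs·g = -138, Σg = -34.
Δ = 104·7 − 22² = 244.
c₁ = ((-138)·7 − 22·(-34))/244 = -109/122; c₀ = (104·(-34) − 22·(-138))/244 = -125/61.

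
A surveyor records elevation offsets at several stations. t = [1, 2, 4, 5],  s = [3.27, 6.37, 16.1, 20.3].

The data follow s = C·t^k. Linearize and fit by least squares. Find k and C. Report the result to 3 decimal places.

k = 1.158, C = 3.122

Linearized form: ln s = k·ln t + ln C. From the 4 transformed points,
Σln t = 3.6889, Σ(ln t)² = 4.9926, Σln s = 8.8258, Σln t·ln s = 9.9811.
Normal system: [[4.9926, 3.6889]; [3.6889, 4]]·[k, ln C]ᵀ = [9.9811, 8.8258]ᵀ.
Solving (det = 6.3624): k = 1.15789, ln C = 1.13862, so C = exp(1.13862) = 3.12247.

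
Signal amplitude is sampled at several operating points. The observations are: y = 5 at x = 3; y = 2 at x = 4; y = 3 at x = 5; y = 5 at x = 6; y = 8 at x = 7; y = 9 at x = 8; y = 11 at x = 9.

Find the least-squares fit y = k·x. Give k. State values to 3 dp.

Entries of AᵀA: Σx·x = 280.
Right-hand side: Σx·y = 295.
AᵀA·[k]ᵀ = Aᵀy becomes [[280]]·[k]ᵀ = [295]ᵀ.
k = 295/280 = 1.05357.

k = 1.054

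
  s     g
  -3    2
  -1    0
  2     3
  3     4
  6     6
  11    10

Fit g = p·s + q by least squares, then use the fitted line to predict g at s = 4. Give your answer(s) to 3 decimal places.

With design matrix A, AᵀA = [[180, 18]; [18, 6]] and Aᵀg = [158, 25]ᵀ.
Determinant 180·6 − 18² = 756.
p = (158·6 − 18·25)/756 = 83/126; q = (180·25 − 18·158)/756 = 46/21.
At s = 4: ĝ = (83/126)·(4) + (46/21)·(1) = 304/63.

ĝ = 4.825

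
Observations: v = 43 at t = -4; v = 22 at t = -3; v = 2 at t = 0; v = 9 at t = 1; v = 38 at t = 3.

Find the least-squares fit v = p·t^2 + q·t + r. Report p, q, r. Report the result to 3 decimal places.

p = 3.144, q = 2.574, r = 2.334

The normal system MᵀM·[p, q, r]ᵀ = Mᵀv is [[419, -63, 35]; [-63, 35, -3]; [35, -3, 5]]·[p, q, r]ᵀ = [1237, -115, 114]ᵀ.
Row-reducing yields p = 3943/1254, q = 538/209, r = 2927/1254.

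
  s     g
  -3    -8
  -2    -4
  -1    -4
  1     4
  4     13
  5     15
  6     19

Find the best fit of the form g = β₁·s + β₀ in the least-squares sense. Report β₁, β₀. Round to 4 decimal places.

β₁ = 2.9724, β₀ = 0.7537

Setting ∂/∂β₁ … = 0 gives: 92·β₁ + 10·β₀ = 281;  10·β₁ + 7·β₀ = 35.
(Σs·s = 92, Σs = 10, Σ1 = 7, Σs·g = 281, Σg = 35.)
det = 92·7 − 10² = 544.
β₁ = (281·7 − 10·35)/544 = 1617/544; β₀ = (92·35 − 10·281)/544 = 205/272.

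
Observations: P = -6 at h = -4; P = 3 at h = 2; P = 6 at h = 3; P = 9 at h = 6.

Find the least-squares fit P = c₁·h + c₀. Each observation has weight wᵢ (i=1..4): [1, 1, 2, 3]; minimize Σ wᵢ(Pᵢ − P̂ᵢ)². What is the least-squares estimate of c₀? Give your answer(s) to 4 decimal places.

c₀ = 0.4461

Setting ∂/∂c₁ … = 0 gives: 146·c₁ + 22·c₀ = 228;  22·c₁ + 7·c₀ = 36.
det = 146·7 − 22² = 538.
c₁ = (228·7 − 22·36)/538 = 402/269; c₀ = (146·36 − 22·228)/538 = 120/269.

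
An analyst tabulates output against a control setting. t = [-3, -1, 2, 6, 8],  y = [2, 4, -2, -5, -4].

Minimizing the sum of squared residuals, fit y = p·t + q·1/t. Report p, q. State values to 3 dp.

Compute the Gram sums: Σt·t = 114, Σt·1/t = 5, Σ1/t·1/t = 809/576.
For Aᵀy: Σt·y = -76, Σ1/t·y = -7.
AᵀA·[p, q]ᵀ = Aᵀy becomes [[114, 5]; [5, 809/576]]·[p, q]ᵀ = [-76, -7]ᵀ.
Determinant 114·(809/576) − 5² = 12971/96.
p = ((-76)·(809/576) − 5·(-7))/(12971/96) = -20662/38913; q = (114·(-7) − 5·(-76))/(12971/96) = -40128/12971.

p = -0.531, q = -3.094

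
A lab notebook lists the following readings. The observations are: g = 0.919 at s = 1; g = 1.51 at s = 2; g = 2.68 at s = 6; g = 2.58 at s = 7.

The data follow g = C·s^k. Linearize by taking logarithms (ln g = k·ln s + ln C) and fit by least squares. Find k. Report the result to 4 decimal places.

Let Y = ln g. Fitting Y = k·ln s + ln C by least squares:
Σln s = 4.4308, Σ(ln s)² = 7.4774, Σln g = 2.2612, Σln s·ln g = 3.8963.
Equations: 7.4774·k + 4.4308·ln C = 3.8963;  4.4308·k + 4·ln C = 2.2612.
Solving (det = 10.2775): k = 0.54158, ln C = -0.03459.

k = 0.5416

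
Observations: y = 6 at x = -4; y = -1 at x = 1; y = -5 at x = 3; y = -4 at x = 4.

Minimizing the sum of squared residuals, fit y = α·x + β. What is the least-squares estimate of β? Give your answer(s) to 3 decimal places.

β = 0.368

From the data, Σx·x = 42, Σx = 4, Σ1 = 4.
Moment sums: Σx·y = -56, Σy = -4.
Normal equations: [[42, 4]; [4, 4]]·[α, β]ᵀ = [-56, -4]ᵀ.
det = 42·4 − 4² = 152.
α = ((-56)·4 − 4·(-4))/152 = -26/19; β = (42·(-4) − 4·(-56))/152 = 7/19.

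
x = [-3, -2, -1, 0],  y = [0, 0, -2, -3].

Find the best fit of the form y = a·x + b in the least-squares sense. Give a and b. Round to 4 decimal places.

The normal system MᵀM·[a, b]ᵀ = Mᵀy is [[14, -6]; [-6, 4]]·[a, b]ᵀ = [2, -5]ᵀ.
Eliminating b: 4·(row 1) − (-6)·(row 2) gives 20·a = 4·2 − (-6)·(-5) = -22, so a = -11/10.
Then b = ((-5) − (-6)·(-11/10))/4 = -29/10.

a = -1.1000, b = -2.9000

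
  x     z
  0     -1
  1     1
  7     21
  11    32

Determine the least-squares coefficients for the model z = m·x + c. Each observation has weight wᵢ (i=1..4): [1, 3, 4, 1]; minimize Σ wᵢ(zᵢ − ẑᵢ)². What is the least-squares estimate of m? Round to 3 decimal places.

m = 3.164

From the data, Σwᵢ·x·x = 320, Σwᵢ·x = 42, Σwᵢ·1 = 9.
Moment sums: Σwᵢ·x·z = 943, Σwᵢ·z = 118.
Determinant 320·9 − 42² = 1116.
m = (943·9 − 42·118)/1116 = 1177/372; c = (320·118 − 42·943)/1116 = -923/558.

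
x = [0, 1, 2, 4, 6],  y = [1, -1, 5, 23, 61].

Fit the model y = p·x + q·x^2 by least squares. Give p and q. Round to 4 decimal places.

p = -2.3281, q = 2.0751

Forming MᵀM = [[57, 289]; [289, 1569]] and Mᵀy = [467, 2583]ᵀ gives MᵀM·[p, q]ᵀ = Mᵀy.
Determinant 57·1569 − 289² = 5912.
p = (467·1569 − 289·2583)/5912 = -3441/1478; q = (57·2583 − 289·467)/5912 = 3067/1478.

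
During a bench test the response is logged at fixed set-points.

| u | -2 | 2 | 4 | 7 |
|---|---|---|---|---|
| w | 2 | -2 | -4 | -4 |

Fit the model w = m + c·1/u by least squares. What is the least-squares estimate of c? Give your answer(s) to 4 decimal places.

Sums needed: Σ1 = 4, Σ1/u = 11/28, Σ1/u·1/u = 457/784.
For Xᵀw: Σw = -8, Σ1/u·w = -25/7.
XᵀX·[m, c]ᵀ = Xᵀw becomes [[4, 11/28]; [11/28, 457/784]]·[m, c]ᵀ = [-8, -25/7]ᵀ.
det = 4·(457/784) − (11/28)² = 1707/784.
m = ((-8)·(457/784) − (11/28)·(-25/7))/(1707/784) = -852/569; c = (4·(-25/7) − (11/28)·(-8))/(1707/784) = -2912/569.

c = -5.1178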